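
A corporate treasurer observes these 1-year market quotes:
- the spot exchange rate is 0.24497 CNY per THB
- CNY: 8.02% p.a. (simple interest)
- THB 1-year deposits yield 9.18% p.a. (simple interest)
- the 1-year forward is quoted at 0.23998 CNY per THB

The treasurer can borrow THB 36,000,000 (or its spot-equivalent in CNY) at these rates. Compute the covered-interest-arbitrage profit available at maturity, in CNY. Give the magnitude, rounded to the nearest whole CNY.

T = 1 year.
Keep in THB, deliver into the forward: 36,000,000·1.091800·0.23998 = CNY 9,432,365.90.
Swap to CNY now, deposit: 36,000,000·0.24497·1.080200 = CNY 9,526,197.38.
The quoted forward undervalues THB, so borrow THB, convert to CNY at spot, deposit the CNY at 8.02%, and buy THB forward at 0.23998 to cover the loan.
The gap between the two covered legs is CNY 93,831.

CNY 93,831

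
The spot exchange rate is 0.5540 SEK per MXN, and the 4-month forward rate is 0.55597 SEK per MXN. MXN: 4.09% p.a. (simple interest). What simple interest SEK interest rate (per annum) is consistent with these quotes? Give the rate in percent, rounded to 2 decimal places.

T = 4/12 years.
By CIP, F/S equals the SEK-to-MXN growth ratio: 0.55597/0.554 = 1.0035560.
MXN growth factor: 1 + 0.0409×4/12 = 1.0136333.
So the SEK growth factor = 1.0172378.
r = (1.0172378 − 1)/(4/12) = 0.051713 → 5.17%.

5.17%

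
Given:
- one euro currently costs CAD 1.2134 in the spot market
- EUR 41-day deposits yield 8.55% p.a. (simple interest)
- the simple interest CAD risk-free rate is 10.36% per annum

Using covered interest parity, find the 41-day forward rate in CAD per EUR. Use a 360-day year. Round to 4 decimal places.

T = 41/360 years.
Growth of 1 CAD over T: 1 + 0.1036×41/360 = 1.0117989.
Growth of 1 EUR over T: 1 + 0.0855×41/360 = 1.0097375.
So F = 1.2134 × 1.0117989 / 1.0097375 = 1.215877 (CAD/EUR).

1.2159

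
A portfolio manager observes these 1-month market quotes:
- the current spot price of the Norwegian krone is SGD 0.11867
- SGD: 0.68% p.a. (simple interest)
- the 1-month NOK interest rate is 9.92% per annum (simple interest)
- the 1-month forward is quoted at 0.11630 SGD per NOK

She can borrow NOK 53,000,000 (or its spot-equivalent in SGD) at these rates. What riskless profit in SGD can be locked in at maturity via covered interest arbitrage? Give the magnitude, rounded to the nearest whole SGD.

SGD 78,219

T = 1/12 years.
Keep in NOK, deliver into the forward: 53,000,000·1.008266667·0.11630 = SGD 6,214,854.91.
Swap to SGD now, deposit: 53,000,000·0.11867·1.000566667 = SGD 6,293,074.06.
The quoted forward undervalues NOK, so borrow NOK, convert to SGD at spot, deposit the SGD at 0.68%, and buy NOK forward at 0.11630 to cover the loan.
Profit = 6,293,074.06 − 6,214,854.91 = SGD 78,219.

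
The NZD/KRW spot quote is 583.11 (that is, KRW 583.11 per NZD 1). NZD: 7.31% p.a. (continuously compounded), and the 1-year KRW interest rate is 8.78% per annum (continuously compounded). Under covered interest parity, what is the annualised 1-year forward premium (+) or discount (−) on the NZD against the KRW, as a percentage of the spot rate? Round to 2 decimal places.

T = 1 year.
F = S · g_KRW/g_NZD = 583.11 × 1.0917697/1.0758381 = 591.74501.
Annualised premium = (F − S)/S × (1/T) = (591.74501 − 583.11)/583.11 ÷ 1 = 1.48%.

+1.48%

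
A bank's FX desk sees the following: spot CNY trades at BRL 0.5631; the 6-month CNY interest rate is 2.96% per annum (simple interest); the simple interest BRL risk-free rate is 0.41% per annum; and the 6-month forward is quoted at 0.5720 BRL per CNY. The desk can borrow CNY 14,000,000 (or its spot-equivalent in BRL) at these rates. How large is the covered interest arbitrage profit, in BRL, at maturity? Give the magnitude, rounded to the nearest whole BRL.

BRL 226,957

T = 6/12 years.
Keep in CNY, deliver into the forward: 14,000,000·1.014800·0.5720 = BRL 8,126,518.40.
Swap to BRL now, deposit: 14,000,000·0.5631·1.002050 = BRL 7,899,560.97.
The quoted forward overvalues CNY, so borrow BRL, buy CNY at spot, deposit the CNY at 2.96%, and sell the proceeds forward at 0.5720.
Arbitrage profit = |8,126,518.40 − 7,899,560.97| = BRL 226,957.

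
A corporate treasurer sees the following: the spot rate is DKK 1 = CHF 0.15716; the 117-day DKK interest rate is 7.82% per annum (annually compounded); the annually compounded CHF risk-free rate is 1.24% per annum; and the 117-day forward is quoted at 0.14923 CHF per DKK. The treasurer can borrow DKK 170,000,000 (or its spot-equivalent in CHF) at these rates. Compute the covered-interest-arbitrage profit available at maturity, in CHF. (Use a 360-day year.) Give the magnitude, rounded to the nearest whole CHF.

T = 117/360 years.
Invest the DKK and cover forward: 170,000,000 × 1.0247720727 × 0.14923 = CHF 25,997,545.19.
Convert at spot and invest in CHF: 170,000,000 × 0.15716 × 1.0040132503 = CHF 26,824,422.81.
The quoted forward undervalues DKK, so borrow DKK, convert to CHF at spot, deposit the CHF at 1.24%, and buy DKK forward at 0.14923 to cover the loan.
The gap between the two covered legs is CHF 826,878.

CHF 826,878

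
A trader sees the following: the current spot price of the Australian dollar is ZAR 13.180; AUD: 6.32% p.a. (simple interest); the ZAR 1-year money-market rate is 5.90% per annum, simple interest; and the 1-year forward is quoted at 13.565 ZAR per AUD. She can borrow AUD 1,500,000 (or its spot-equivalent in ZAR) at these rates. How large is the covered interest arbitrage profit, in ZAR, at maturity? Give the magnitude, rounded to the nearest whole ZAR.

ZAR 697,032

T = 1 year.
Invest the AUD and cover forward: 1,500,000 × 1.063200 × 13.565 = ZAR 21,633,462.00.
Convert at spot and invest in ZAR: 1,500,000 × 13.180 × 1.059000 = ZAR 20,936,430.00.
The quoted forward overvalues AUD, so borrow ZAR, buy AUD at spot, deposit the AUD at 6.32%, and sell the proceeds forward at 13.565.
Profit = 21,633,462.00 − 20,936,430.00 = ZAR 697,032.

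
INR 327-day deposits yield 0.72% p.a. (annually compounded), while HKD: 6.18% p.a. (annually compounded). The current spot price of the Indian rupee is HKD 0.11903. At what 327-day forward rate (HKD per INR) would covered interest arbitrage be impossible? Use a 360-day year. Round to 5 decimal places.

T = 327/360 years.
HKD growth factor: (1 + 0.0618)^(327/360) = 1.0559795.
INR accumulates by (1 + 0.0072)^(327/360) = 1.0065378.
Forward (HKD per INR) = 0.11903 × 1.0559795 / 1.0065378 = 0.1248768.

0.12488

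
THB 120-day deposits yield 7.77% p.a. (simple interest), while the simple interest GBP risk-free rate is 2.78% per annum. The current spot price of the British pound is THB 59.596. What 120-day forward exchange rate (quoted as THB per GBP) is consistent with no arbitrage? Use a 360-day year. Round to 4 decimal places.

60.5782

T = 120/360 years.
THB accumulates by 1 + 0.0777×120/360 = 1.025900.
GBP accumulates by 1 + 0.0278×120/360 = 1.00926667.
So F = 59.596 × 1.025900 / 1.00926667 = 60.578178 (THB/GBP).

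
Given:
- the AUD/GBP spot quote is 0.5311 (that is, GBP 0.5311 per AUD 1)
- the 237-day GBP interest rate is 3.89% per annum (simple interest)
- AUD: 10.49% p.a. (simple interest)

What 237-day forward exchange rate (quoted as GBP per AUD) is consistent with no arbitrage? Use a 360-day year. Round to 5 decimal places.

T = 237/360 years.
Growth of 1 GBP over T: 1 + 0.0389×237/360 = 1.0256092.
AUD growth factor: 1 + 0.1049×237/360 = 1.0690592.
Forward (GBP per AUD) = 0.5311 × 1.0256092 / 1.0690592 = 0.5095144.

0.50951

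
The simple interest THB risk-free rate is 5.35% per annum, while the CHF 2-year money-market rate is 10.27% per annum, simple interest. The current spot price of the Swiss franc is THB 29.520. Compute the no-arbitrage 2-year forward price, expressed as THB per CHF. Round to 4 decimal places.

T = 2 years.
THB accumulates by 1 + 0.0535×2 = 1.107000.
CHF growth factor: 1 + 0.1027×2 = 1.205400.
So F = 29.52 × 1.107000 / 1.205400 = 27.110204 (THB/CHF).

27.1102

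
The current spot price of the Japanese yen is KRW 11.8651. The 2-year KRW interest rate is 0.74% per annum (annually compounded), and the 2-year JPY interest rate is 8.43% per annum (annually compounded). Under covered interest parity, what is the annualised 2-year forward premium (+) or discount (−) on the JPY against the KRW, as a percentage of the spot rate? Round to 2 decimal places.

T = 2 years.
CIP forward (KRW per JPY) = 11.8651 × 1.0148548/1.1757065 = 10.2418024.
Annualised premium = (F − S)/S × (1/T) = (10.2418024 − 11.8651)/11.8651 ÷ 2 = -6.84%.

-6.84%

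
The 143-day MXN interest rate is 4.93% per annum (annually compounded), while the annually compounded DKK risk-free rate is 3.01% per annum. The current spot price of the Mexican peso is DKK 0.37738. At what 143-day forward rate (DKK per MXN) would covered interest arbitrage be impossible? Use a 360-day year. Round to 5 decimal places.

0.37462

T = 143/360 years.
DKK accumulates by (1 + 0.0301)^(143/360) = 1.0118496.
MXN growth factor: (1 + 0.0493)^(143/360) = 1.0192995.
CIP: F = S · (grow DKK)/(grow MXN) = 0.37738 × 1.0118496/1.0192995 = 0.3746218 DKK per MXN.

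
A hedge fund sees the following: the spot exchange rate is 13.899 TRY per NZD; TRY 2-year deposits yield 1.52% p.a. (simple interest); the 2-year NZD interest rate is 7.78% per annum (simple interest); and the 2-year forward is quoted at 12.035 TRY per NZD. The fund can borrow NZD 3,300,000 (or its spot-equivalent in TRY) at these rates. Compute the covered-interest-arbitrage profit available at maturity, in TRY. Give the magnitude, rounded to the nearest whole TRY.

T = 2 years.
Keep in NZD, deliver into the forward: 3,300,000·1.155600·12.035 = TRY 45,895,231.80.
Swap to TRY now, deposit: 3,300,000·13.899·1.030400 = TRY 47,261,047.68.
The quoted forward undervalues NZD, so borrow NZD, convert to TRY at spot, deposit the TRY at 1.52%, and buy NZD forward at 12.035 to cover the loan.
Profit = 47,261,047.68 − 45,895,231.80 = TRY 1,365,816.

TRY 1,365,816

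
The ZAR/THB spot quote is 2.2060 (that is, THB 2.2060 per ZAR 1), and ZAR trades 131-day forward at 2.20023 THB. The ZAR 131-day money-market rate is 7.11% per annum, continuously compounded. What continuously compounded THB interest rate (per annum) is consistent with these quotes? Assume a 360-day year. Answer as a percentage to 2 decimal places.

6.39%

T = 131/360 years.
CIP gives F = S · g_THB/g_ZAR, so g_THB/g_ZAR = 2.20023/2.206 = 0.9973844.
The ZAR side grows by e^(0.0711×131/360) = 1.0262101.
Hence g_THB = 1.0235259.
Take logs: ln 1.0235259 / (131/360) = 0.063903, so 6.39%.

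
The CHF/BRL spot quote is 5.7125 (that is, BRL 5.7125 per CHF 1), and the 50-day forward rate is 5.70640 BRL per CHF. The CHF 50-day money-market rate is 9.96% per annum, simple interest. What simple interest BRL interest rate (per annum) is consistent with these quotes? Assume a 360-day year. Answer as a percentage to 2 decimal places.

T = 50/360 years.
CIP gives F = S · g_BRL/g_CHF, so g_BRL/g_CHF = 5.7064/5.7125 = 0.9989322.
The CHF side grows by 1 + 0.0996×50/360 = 1.0138333.
That pins the BRL growth at 1.0127507.
(1.0127507 − 1)/T = 0.091805, i.e. 9.18%.

9.18%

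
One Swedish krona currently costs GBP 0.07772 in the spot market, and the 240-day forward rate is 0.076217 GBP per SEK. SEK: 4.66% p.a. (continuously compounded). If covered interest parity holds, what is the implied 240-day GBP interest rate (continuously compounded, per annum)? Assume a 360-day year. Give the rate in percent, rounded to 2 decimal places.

1.73%

T = 240/360 years.
By CIP, F/S equals the GBP-to-SEK growth ratio: 0.076217/0.07772 = 0.9806613.
The SEK side grows by e^(0.0466×240/360) = 1.0315543.
So the GBP growth factor = 1.0116054.
Take logs: ln 1.0116054 / (240/360) = 0.017308, so 1.73%.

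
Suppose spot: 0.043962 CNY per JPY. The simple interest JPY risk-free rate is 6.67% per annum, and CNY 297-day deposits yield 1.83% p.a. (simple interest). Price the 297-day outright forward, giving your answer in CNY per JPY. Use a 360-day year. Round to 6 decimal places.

0.042298

T = 297/360 years.
CNY growth factor: 1 + 0.0183×297/360 = 1.0150975.
JPY accumulates by 1 + 0.0667×297/360 = 1.0550275.
Forward (CNY per JPY) = 0.043962 × 1.0150975 / 1.0550275 = 0.04229815.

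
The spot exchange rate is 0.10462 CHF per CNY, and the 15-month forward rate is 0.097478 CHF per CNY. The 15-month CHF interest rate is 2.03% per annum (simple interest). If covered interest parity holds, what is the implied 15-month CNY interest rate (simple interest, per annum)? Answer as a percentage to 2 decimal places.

T = 15/12 years.
F/S = 0.097478/0.10462 = 0.9317339 = (growth of CHF) / (growth of CNY).
The CHF side grows by 1 + 0.0203×15/12 = 1.025375.
So the CNY growth factor = 1.100502.
(1.100502 − 1)/T = 0.080402, i.e. 8.04%.

8.04%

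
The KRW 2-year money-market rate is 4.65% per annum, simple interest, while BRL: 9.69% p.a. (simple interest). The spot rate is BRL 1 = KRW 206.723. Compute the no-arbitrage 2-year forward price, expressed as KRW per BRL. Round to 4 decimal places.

T = 2 years.
Growth of 1 KRW over T: 1 + 0.0465×2 = 1.093000.
BRL growth factor: 1 + 0.0969×2 = 1.193800.
Forward (KRW per BRL) = 206.723 × 1.093000 / 1.193800 = 189.268084.

189.2681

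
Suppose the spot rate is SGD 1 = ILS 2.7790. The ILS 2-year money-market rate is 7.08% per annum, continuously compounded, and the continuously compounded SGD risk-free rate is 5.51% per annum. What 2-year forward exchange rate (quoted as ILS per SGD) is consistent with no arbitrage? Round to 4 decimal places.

2.8676

T = 2 years.
ILS growth factor: e^(0.0708×2) = 1.1521157.
SGD accumulates by e^(0.0551×2) = 1.1165013.
Forward (ILS per SGD) = 2.779 × 1.1521157 / 1.1165013 = 2.867645.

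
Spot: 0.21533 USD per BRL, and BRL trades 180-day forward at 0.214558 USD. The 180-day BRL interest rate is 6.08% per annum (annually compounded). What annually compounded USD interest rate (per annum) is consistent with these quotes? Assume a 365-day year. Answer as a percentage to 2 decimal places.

5.31%

T = 180/365 years.
By CIP, F/S equals the USD-to-BRL growth ratio: 0.214558/0.21533 = 0.9964148.
BRL growth factor: (1 + 0.0608)^(180/365) = 1.0295352.
So the USD growth factor = 1.0258441.
Annualise: 1.0258441^(365/180) − 1 = 0.053102 = 5.31%.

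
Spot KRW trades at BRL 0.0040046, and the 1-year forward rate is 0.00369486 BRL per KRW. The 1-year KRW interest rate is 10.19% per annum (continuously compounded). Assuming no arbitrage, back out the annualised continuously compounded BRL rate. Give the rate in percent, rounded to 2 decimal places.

T = 1 year.
By CIP, F/S equals the BRL-to-KRW growth ratio: 0.00369486/0.0040046 = 0.9226539.
KRW growth factor: e^(0.1019×1) = 1.1072727.
That pins the BRL growth at 1.0216295.
Take logs: ln 1.0216295 / 1 = 0.021399, so 2.14%.

2.14%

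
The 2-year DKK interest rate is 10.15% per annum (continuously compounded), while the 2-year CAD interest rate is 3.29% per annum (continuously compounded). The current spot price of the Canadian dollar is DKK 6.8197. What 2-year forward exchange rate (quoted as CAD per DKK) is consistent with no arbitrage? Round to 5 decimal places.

T = 2 years.
DKK accumulates by e^(0.1015×2) = 1.2250725.
Growth of 1 CAD over T: e^(0.0329×2) = 1.0680131.
Forward (DKK per CAD) = 6.8197 × 1.2250725 / 1.0680131 = 7.822588.
Quoted the other way: 1/7.822588 = 0.12783 CAD per DKK.

0.12783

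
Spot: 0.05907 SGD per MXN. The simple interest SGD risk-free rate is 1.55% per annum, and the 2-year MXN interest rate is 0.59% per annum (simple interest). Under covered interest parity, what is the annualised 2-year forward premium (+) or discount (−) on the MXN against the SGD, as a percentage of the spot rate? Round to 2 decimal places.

T = 2 years.
No-arbitrage forward: 0.05907 × 1.031000 / 1.011800 = 0.06019092 SGD/MXN.
Annualised premium = (F − S)/S × (1/T) = (0.06019092 − 0.05907)/0.05907 ÷ 2 = 0.95%.

+0.95%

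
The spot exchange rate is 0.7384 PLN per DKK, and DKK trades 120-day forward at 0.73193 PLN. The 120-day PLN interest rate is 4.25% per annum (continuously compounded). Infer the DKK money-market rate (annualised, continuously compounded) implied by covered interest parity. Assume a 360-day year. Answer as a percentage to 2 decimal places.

6.89%

T = 120/360 years.
F/S = 0.73193/0.7384 = 0.9912378 = (growth of PLN) / (growth of DKK).
PLN growth factor: e^(0.0425×120/360) = 1.0142675.
Hence g_DKK = 1.0232333.
Take logs: ln 1.0232333 / (120/360) = 0.068903, so 6.89%.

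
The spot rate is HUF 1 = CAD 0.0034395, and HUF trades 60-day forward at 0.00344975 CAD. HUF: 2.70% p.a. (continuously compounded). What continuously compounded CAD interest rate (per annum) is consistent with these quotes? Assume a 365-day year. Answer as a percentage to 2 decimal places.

T = 60/365 years.
CIP gives F = S · g_CAD/g_HUF, so g_CAD/g_HUF = 0.00344975/0.0034395 = 1.0029801.
HUF growth factor: e^(0.0270×60/365) = 1.0044482.
Hence g_CAD = 1.0074416.
Take logs: ln 1.0074416 / (60/365) = 0.045102, so 4.51%.

4.51%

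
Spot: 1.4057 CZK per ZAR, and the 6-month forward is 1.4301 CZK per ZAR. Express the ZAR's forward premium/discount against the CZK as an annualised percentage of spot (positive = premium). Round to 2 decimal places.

T = 6/12 years.
Period premium: (1.4301 − 1.4057)/1.4057 = 0.0173579.
×(1/T) gives 3.47% p.a.

+3.47%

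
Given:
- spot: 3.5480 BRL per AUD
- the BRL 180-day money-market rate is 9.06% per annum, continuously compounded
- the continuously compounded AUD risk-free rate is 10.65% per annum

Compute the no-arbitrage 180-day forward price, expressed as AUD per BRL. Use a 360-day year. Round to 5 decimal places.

T = 180/360 years.
Growth of 1 BRL over T: e^(0.0906×180/360) = 1.0463417.
AUD growth factor: e^(0.1065×180/360) = 1.0546933.
CIP: F = S · (grow BRL)/(grow AUD) = 3.548 × 1.0463417/1.0546933 = 3.519905 BRL per AUD.
Invert for AUD per BRL: 1 / 3.519905 = 0.28410.

0.28410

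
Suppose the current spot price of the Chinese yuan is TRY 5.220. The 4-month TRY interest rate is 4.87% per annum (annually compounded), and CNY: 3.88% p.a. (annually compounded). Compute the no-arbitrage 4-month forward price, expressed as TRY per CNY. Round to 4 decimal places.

T = 4/12 years.
Growth of 1 TRY over T: (1 + 0.0487)^(4/12) = 1.0159767.
Growth of 1 CNY over T: (1 + 0.0388)^(4/12) = 1.0127696.
Forward (TRY per CNY) = 5.22 × 1.0159767 / 1.0127696 = 5.236530.

5.2365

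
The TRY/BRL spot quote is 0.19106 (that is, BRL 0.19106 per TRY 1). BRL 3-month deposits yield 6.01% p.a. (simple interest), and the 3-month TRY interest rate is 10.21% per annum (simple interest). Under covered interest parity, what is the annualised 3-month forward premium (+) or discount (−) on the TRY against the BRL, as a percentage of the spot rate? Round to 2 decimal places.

-4.10%

T = 3/12 years.
No-arbitrage forward: 0.19106 × 1.015025 / 1.025525 = 0.18910380 BRL/TRY.
Annualised premium = (F − S)/S × (1/T) = (0.18910380 − 0.19106)/0.19106 ÷ (3/12) = -4.10%.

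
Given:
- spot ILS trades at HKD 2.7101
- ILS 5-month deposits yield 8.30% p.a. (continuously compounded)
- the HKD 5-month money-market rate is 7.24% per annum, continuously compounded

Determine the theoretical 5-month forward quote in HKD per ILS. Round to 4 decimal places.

2.6982

T = 5/12 years.
Growth of 1 HKD over T: e^(0.0724×5/12) = 1.0306263.
Growth of 1 ILS over T: e^(0.0830×5/12) = 1.0351883.
Forward (HKD per ILS) = 2.7101 × 1.0306263 / 1.0351883 = 2.698157.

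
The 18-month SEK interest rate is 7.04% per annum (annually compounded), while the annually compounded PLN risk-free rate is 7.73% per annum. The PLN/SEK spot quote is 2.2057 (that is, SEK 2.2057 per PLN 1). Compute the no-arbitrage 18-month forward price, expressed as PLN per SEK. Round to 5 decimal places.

0.45776

T = 18/12 years.
SEK growth factor: (1 + 0.0704)^(18/12) = 1.1074373.
PLN accumulates by (1 + 0.0773)^(18/12) = 1.1181627.
CIP: F = S · (grow SEK)/(grow PLN) = 2.2057 × 1.1074373/1.1181627 = 2.184543 SEK per PLN.
Invert for PLN per SEK: 1 / 2.184543 = 0.45776.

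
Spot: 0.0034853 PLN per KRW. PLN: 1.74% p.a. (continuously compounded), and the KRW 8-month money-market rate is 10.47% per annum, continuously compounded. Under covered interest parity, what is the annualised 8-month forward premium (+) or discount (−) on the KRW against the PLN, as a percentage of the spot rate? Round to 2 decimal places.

-8.48%

T = 8/12 years.
F = S · g_PLN/g_KRW = 0.0034853 × 1.0116675/1.0722937 = 0.0032882453.
Annualised premium = (F − S)/S × (1/T) = (0.0032882453 − 0.0034853)/0.0034853 ÷ (8/12) = -8.48%.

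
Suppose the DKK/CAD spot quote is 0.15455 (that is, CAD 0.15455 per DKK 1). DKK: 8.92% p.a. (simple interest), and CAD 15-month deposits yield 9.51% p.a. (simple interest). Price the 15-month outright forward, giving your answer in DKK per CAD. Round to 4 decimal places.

6.4277

T = 15/12 years.
Growth of 1 CAD over T: 1 + 0.0951×15/12 = 1.118875.
Growth of 1 DKK over T: 1 + 0.0892×15/12 = 1.111500.
CIP: F = S · (grow CAD)/(grow DKK) = 0.15455 × 1.118875/1.111500 = 0.1555755 CAD per DKK.
Quoted the other way: 1/0.1555755 = 6.4277 DKK per CAD.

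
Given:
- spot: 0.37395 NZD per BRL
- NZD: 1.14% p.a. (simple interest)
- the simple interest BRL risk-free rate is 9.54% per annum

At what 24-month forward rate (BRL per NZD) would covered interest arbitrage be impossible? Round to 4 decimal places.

T = 2 years.
NZD accumulates by 1 + 0.0114×2 = 1.022800.
BRL accumulates by 1 + 0.0954×2 = 1.190800.
So F = 0.37395 × 1.022800 / 1.190800 = 0.3211925 (NZD/BRL).
Quoted the other way: 1/0.3211925 = 3.1134 BRL per NZD.

3.1134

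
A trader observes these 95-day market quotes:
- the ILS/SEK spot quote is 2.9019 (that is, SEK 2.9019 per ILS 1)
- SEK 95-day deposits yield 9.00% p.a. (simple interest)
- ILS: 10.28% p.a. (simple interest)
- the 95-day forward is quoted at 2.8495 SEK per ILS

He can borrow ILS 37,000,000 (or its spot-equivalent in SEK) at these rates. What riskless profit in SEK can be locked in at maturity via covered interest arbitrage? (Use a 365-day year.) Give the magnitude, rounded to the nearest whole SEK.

SEK 1,632,970

T = 95/365 years.
Keep in ILS, deliver into the forward: 37,000,000·1.02675616438·2.8495 = SEK 108,252,442.54.
Swap to SEK now, deposit: 37,000,000·2.9019·1.02342465753 = SEK 109,885,412.51.
The quoted forward undervalues ILS, so borrow ILS, convert to SEK at spot, deposit the SEK at 9.00%, and buy ILS forward at 2.8495 to cover the loan.
Arbitrage profit = |108,252,442.54 − 109,885,412.51| = SEK 1,632,970.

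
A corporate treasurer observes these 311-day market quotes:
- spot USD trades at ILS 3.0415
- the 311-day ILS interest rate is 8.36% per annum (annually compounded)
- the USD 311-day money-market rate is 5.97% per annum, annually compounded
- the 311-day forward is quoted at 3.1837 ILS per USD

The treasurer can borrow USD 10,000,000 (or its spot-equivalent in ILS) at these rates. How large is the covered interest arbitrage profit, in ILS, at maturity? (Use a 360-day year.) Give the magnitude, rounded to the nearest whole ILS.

ILS 872,955

T = 311/360 years.
Route A — deposit USD, sell forward: 10,000,000 × 1.051369217 × 3.1837 = ILS 33,472,441.76.
Route B — convert at spot, deposit ILS: 10,000,000 × 3.0415 × 1.07182267 = ILS 32,599,486.51.
The quoted forward overvalues USD, so borrow ILS, buy USD at spot, deposit the USD at 5.97%, and sell the proceeds forward at 3.1837.
The gap between the two covered legs is ILS 872,955.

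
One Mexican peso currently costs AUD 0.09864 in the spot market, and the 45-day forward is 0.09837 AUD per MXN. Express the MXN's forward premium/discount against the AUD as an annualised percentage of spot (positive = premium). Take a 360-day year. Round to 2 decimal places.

T = 45/360 years.
(F − S)/S = (0.09837 − 0.09864)/0.09864 = -0.0027372.
×(1/T) gives -2.19% p.a.

-2.19%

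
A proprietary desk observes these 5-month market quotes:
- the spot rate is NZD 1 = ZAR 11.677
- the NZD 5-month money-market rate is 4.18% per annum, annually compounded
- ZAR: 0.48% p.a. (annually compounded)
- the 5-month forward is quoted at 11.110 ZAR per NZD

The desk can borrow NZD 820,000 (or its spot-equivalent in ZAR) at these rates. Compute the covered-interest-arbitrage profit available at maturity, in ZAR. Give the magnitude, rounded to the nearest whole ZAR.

ZAR 327,287

T = 5/12 years.
Invest the NZD and cover forward: 820,000 × 1.01720889 × 11.110 = ZAR 9,266,976.43.
Convert at spot and invest in ZAR: 820,000 × 11.677 × 1.001997207 = ZAR 9,594,263.54.
The quoted forward undervalues NZD, so borrow NZD, convert to ZAR at spot, deposit the ZAR at 0.48%, and buy NZD forward at 11.110 to cover the loan.
Profit = 9,594,263.54 − 9,266,976.43 = ZAR 327,287.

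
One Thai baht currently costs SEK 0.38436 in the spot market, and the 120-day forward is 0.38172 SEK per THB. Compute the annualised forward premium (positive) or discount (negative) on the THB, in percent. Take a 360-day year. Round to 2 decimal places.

T = 120/360 years.
Period premium: (0.38172 − 0.38436)/0.38436 = -0.0068686.
×(1/T) gives -2.06% p.a.

-2.06%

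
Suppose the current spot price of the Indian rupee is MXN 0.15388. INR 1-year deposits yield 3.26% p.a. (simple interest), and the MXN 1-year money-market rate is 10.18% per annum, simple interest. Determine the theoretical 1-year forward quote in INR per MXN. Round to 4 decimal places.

6.0904

T = 1 year.
MXN accumulates by 1 + 0.1018×1 = 1.101800.
INR growth factor: 1 + 0.0326×1 = 1.032600.
CIP: F = S · (grow MXN)/(grow INR) = 0.15388 × 1.101800/1.032600 = 0.1641923 MXN per INR.
Quoted the other way: 1/0.1641923 = 6.0904 INR per MXN.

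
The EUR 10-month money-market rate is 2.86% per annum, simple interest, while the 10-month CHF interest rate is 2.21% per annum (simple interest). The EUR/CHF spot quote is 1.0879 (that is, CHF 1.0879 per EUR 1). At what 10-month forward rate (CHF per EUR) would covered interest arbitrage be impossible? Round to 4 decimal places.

1.0821

T = 10/12 years.
Growth of 1 CHF over T: 1 + 0.0221×10/12 = 1.0184167.
EUR growth factor: 1 + 0.0286×10/12 = 1.0238333.
Forward (CHF per EUR) = 1.0879 × 1.0184167 / 1.0238333 = 1.082144.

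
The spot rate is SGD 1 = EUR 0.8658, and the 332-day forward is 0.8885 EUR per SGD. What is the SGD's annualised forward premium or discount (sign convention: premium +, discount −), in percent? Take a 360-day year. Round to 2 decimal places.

+2.84%

T = 332/360 years.
Period premium: (0.8885 − 0.8658)/0.8658 = 0.0262185.
Annualise by dividing by T: 0.0262185 / (332/360) = 0.028430 → 2.84%.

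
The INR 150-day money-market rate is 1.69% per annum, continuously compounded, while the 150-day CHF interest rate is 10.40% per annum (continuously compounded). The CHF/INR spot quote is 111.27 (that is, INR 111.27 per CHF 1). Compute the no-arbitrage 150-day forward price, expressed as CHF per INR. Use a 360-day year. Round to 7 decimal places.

0.0093193

T = 150/360 years.
INR accumulates by e^(0.0169×150/360) = 1.0070665.
CHF accumulates by e^(0.1040×150/360) = 1.0442859.
So F = 111.27 × 1.0070665 / 1.0442859 = 107.3042 (INR/CHF).
Quoted the other way: 1/107.3042 = 0.0093193 CHF per INR.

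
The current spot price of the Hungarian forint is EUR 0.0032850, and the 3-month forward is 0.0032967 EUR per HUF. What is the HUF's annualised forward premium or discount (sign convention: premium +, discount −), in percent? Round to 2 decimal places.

T = 3/12 years.
HUF trades forward at +0.35616% vs spot over the period.
×(1/T) gives 1.42% p.a.

+1.42%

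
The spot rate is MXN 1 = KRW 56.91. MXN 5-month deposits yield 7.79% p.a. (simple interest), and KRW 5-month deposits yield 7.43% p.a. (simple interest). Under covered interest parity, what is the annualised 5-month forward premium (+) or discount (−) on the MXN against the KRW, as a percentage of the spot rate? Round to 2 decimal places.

T = 5/12 years.
No-arbitrage forward: 56.91 × 1.0309583 / 1.0324583 = 56.82732 KRW/MXN.
Annualised premium = (F − S)/S × (1/T) = (56.82732 − 56.91)/56.91 ÷ (5/12) = -0.35%.

-0.35%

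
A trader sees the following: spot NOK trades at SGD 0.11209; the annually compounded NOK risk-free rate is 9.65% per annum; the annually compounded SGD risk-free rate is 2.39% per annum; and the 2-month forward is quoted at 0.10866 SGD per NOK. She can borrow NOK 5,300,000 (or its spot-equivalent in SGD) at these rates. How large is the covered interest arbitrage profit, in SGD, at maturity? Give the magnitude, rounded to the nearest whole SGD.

SGD 11,612

T = 2/12 years.
Keep in NOK, deliver into the forward: 5,300,000·1.01547236·0.10866 = SGD 584,808.50.
Swap to SGD now, deposit: 5,300,000·0.11209·1.00394424 = SGD 596,420.18.
The quoted forward undervalues NOK, so borrow NOK, convert to SGD at spot, deposit the SGD at 2.39%, and buy NOK forward at 0.10866 to cover the loan.
Arbitrage profit = |584,808.50 − 596,420.18| = SGD 11,612.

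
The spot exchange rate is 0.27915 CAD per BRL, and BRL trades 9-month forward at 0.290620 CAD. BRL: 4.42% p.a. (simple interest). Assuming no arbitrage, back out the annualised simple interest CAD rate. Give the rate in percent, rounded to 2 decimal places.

10.08%

T = 9/12 years.
F/S = 0.29062/0.27915 = 1.0410890 = (growth of CAD) / (growth of BRL).
The BRL side grows by 1 + 0.0442×9/12 = 1.033150.
So the CAD growth factor = 1.0756011.
r = (1.0756011 − 1)/(9/12) = 0.100801 → 10.08%.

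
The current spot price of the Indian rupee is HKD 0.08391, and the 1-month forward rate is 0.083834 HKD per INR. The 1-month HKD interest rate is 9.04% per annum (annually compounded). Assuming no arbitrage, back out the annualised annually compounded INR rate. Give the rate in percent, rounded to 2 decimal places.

10.23%

T = 1/12 years.
CIP gives F = S · g_HKD/g_INR, so g_HKD/g_INR = 0.083834/0.08391 = 0.9990943.
HKD growth factor: (1 + 0.0904)^(1/12) = 1.0072381.
Hence g_INR = 1.0081512.
Annualise: 1.0081512^(12/1) − 1 = 0.102321 = 10.23%.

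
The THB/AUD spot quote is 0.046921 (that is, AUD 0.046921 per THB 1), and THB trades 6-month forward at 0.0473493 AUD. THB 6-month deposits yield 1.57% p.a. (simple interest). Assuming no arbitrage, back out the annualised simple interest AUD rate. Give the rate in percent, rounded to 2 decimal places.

T = 6/12 years.
CIP gives F = S · g_AUD/g_THB, so g_AUD/g_THB = 0.0473493/0.046921 = 1.0091281.
THB growth factor: 1 + 0.0157×6/12 = 1.007850.
That pins the AUD growth at 1.0170498.
r = (1.0170498 − 1)/(6/12) = 0.034100 → 3.41%.

3.41%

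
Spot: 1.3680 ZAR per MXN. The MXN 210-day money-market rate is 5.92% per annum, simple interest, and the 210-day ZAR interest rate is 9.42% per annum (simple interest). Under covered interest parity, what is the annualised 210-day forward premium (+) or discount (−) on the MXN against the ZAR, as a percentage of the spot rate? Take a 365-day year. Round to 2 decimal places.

T = 210/365 years.
CIP forward (ZAR per MXN) = 1.368 × 1.0541973/1.0340603 = 1.3946400.
(F − S)/S ÷ T = (1.3946400 − 1.368)/1.368/(210/365) = 0.033847 → 3.38%.

+3.38%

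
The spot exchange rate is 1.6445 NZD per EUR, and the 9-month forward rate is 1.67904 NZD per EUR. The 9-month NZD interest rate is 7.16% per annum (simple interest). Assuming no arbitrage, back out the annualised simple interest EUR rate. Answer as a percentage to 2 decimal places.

T = 9/12 years.
By CIP, F/S equals the NZD-to-EUR growth ratio: 1.67904/1.6445 = 1.0210033.
NZD growth factor: 1 + 0.0716×9/12 = 1.053700.
So the EUR growth factor = 1.0320241.
r = (1.0320241 − 1)/(9/12) = 0.042699 → 4.27%.

4.27%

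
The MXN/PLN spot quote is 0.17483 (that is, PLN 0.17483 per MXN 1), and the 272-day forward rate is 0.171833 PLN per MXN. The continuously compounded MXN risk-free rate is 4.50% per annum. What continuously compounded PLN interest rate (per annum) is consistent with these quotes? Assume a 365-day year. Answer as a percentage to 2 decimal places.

2.18%

T = 272/365 years.
By CIP, F/S equals the PLN-to-MXN growth ratio: 0.171833/0.17483 = 0.9828576.
The MXN side grows by e^(0.0450×272/365) = 1.0341029.
That pins the PLN growth at 1.0163759.
Take logs: ln 1.0163759 / (272/365) = 0.021797, so 2.18%.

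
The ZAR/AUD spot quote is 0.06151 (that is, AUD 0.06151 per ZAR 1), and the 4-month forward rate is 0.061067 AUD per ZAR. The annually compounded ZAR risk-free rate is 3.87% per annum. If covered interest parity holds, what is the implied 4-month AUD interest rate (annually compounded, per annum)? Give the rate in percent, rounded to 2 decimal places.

1.64%

T = 4/12 years.
F/S = 0.061067/0.06151 = 0.9927979 = (growth of AUD) / (growth of ZAR).
ZAR growth factor: (1 + 0.0387)^(4/12) = 1.0127371.
Hence g_AUD = 1.0054433.
r = 1.0054433^(12/4) − 1 = 0.016419 → 1.64%.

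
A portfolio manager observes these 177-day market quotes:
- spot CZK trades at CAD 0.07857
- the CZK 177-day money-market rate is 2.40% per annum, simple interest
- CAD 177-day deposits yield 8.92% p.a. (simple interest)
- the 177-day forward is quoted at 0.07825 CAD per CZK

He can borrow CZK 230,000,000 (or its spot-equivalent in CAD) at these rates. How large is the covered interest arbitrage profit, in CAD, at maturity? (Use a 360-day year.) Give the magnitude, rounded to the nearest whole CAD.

CAD 653,768

T = 177/360 years.
Route A — deposit CZK, sell forward: 230,000,000 × 1.011800 × 0.07825 = CAD 18,209,870.50.
Route B — convert at spot, deposit CAD: 230,000,000 × 0.07857 × 1.0438566667 = CAD 18,863,638.21.
The quoted forward undervalues CZK, so borrow CZK, convert to CAD at spot, deposit the CAD at 8.92%, and buy CZK forward at 0.07825 to cover the loan.
The gap between the two covered legs is CAD 653,768.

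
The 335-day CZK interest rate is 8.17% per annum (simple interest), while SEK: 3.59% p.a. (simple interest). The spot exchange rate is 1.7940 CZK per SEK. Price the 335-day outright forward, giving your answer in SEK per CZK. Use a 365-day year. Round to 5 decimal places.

T = 335/365 years.
Growth of 1 CZK over T: 1 + 0.0817×335/365 = 1.0749849.
Growth of 1 SEK over T: 1 + 0.0359×335/365 = 1.0329493.
CIP: F = S · (grow CZK)/(grow SEK) = 1.794 × 1.0749849/1.0329493 = 1.867006 CZK per SEK.
Quoted the other way: 1/1.867006 = 0.53562 SEK per CZK.

0.53562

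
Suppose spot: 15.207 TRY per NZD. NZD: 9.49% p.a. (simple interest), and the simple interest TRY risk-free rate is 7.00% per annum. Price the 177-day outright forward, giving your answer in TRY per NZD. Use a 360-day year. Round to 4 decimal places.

15.0291

T = 177/360 years.
TRY growth factor: 1 + 0.0700×177/360 = 1.03441667.
NZD accumulates by 1 + 0.0949×177/360 = 1.04665917.
CIP: F = S · (grow TRY)/(grow NZD) = 15.207 × 1.03441667/1.04665917 = 15.029128 TRY per NZD.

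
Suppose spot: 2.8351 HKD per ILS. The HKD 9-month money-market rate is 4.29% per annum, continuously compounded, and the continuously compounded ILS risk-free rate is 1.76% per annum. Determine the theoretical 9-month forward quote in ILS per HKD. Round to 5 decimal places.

T = 9/12 years.
HKD accumulates by e^(0.0429×9/12) = 1.0326982.
Growth of 1 ILS over T: e^(0.0176×9/12) = 1.0132875.
Forward (HKD per ILS) = 2.8351 × 1.0326982 / 1.0132875 = 2.889410.
Invert for ILS per HKD: 1 / 2.889410 = 0.34609.

0.34609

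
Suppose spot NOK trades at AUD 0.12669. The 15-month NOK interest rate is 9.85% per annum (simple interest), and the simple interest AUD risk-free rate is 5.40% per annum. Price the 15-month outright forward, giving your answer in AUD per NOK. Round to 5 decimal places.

0.12042

T = 15/12 years.
AUD accumulates by 1 + 0.0540×15/12 = 1.067500.
NOK accumulates by 1 + 0.0985×15/12 = 1.123125.
CIP: F = S · (grow AUD)/(grow NOK) = 0.12669 × 1.067500/1.123125 = 0.1204154 AUD per NOK.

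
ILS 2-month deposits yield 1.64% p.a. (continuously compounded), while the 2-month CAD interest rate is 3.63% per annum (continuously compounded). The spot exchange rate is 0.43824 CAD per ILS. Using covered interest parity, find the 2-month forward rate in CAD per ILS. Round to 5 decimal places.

T = 2/12 years.
CAD growth factor: e^(0.0363×2/12) = 1.0060683.
ILS accumulates by e^(0.0164×2/12) = 1.0027371.
CIP: F = S · (grow CAD)/(grow ILS) = 0.43824 × 1.0060683/1.0027371 = 0.4396959 CAD per ILS.

0.43970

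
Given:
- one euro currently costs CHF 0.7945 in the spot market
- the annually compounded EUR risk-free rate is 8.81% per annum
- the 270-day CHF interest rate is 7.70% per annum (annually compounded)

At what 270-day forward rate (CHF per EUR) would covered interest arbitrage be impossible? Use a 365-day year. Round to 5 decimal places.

T = 270/365 years.
Growth of 1 CHF over T: (1 + 0.0770)^(270/365) = 1.0564058.
Growth of 1 EUR over T: (1 + 0.0881)^(270/365) = 1.064449.
CIP: F = S · (grow CHF)/(grow EUR) = 0.7945 × 1.0564058/1.064449 = 0.7884966 CHF per EUR.

0.78850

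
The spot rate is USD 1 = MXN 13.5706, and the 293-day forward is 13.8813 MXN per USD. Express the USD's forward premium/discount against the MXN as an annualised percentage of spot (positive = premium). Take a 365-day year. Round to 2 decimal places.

T = 293/365 years.
(F − S)/S = (13.8813 − 13.5706)/13.5706 = 0.0228951.
×(1/T) gives 2.85% p.a.

+2.85%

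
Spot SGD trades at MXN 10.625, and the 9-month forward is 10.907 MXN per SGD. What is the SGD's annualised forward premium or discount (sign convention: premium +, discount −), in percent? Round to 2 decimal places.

+3.54%

T = 9/12 years.
(F − S)/S = (10.907 − 10.625)/10.625 = 0.0265412.
Annualise by dividing by T: 0.0265412 / (9/12) = 0.035388 → 3.54%.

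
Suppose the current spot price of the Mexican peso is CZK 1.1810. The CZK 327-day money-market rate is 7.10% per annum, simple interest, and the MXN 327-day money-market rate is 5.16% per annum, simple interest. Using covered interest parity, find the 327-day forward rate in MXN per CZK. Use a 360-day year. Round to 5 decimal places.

0.83272

T = 327/360 years.
CZK growth factor: 1 + 0.0710×327/360 = 1.0644917.
MXN growth factor: 1 + 0.0516×327/360 = 1.046870.
So F = 1.181 × 1.0644917 / 1.046870 = 1.200879 (CZK/MXN).
Quoted the other way: 1/1.200879 = 0.83272 MXN per CZK.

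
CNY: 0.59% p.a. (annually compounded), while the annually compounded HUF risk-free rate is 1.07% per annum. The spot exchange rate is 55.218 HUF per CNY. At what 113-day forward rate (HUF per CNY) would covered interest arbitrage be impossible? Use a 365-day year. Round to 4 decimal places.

55.2994

T = 113/365 years.
HUF growth factor: (1 + 0.0107)^(113/365) = 1.00330044.
CNY growth factor: (1 + 0.0059)^(113/365) = 1.00182287.
CIP: F = S · (grow HUF)/(grow CNY) = 55.218 × 1.00330044/1.00182287 = 55.299440 HUF per CNY.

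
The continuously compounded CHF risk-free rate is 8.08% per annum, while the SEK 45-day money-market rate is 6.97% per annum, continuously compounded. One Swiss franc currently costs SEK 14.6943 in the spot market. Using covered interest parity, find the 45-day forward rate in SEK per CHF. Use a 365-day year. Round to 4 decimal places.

14.6742

T = 45/365 years.
SEK accumulates by e^(0.0697×45/365) = 1.00863018.
CHF growth factor: e^(0.0808×45/365) = 1.01001143.
CIP: F = S · (grow SEK)/(grow CHF) = 14.6943 × 1.00863018/1.01001143 = 14.674205 SEK per CHF.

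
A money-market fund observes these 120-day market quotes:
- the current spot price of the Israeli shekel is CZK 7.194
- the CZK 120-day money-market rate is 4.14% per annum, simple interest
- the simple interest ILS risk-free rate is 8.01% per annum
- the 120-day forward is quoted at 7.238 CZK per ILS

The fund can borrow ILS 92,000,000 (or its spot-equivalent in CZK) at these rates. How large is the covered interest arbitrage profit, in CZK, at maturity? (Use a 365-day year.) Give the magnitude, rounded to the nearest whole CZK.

T = 120/365 years.
Keep in ILS, deliver into the forward: 92,000,000·1.02633424658·7.238 = CZK 683,431,869.46.
Swap to CZK now, deposit: 92,000,000·7.194·1.0136109589 = CZK 670,856,385.93.
The quoted forward overvalues ILS, so borrow CZK, buy ILS at spot, deposit the ILS at 8.01%, and sell the proceeds forward at 7.238.
Profit = 683,431,869.46 − 670,856,385.93 = CZK 12,575,484.

CZK 12,575,484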